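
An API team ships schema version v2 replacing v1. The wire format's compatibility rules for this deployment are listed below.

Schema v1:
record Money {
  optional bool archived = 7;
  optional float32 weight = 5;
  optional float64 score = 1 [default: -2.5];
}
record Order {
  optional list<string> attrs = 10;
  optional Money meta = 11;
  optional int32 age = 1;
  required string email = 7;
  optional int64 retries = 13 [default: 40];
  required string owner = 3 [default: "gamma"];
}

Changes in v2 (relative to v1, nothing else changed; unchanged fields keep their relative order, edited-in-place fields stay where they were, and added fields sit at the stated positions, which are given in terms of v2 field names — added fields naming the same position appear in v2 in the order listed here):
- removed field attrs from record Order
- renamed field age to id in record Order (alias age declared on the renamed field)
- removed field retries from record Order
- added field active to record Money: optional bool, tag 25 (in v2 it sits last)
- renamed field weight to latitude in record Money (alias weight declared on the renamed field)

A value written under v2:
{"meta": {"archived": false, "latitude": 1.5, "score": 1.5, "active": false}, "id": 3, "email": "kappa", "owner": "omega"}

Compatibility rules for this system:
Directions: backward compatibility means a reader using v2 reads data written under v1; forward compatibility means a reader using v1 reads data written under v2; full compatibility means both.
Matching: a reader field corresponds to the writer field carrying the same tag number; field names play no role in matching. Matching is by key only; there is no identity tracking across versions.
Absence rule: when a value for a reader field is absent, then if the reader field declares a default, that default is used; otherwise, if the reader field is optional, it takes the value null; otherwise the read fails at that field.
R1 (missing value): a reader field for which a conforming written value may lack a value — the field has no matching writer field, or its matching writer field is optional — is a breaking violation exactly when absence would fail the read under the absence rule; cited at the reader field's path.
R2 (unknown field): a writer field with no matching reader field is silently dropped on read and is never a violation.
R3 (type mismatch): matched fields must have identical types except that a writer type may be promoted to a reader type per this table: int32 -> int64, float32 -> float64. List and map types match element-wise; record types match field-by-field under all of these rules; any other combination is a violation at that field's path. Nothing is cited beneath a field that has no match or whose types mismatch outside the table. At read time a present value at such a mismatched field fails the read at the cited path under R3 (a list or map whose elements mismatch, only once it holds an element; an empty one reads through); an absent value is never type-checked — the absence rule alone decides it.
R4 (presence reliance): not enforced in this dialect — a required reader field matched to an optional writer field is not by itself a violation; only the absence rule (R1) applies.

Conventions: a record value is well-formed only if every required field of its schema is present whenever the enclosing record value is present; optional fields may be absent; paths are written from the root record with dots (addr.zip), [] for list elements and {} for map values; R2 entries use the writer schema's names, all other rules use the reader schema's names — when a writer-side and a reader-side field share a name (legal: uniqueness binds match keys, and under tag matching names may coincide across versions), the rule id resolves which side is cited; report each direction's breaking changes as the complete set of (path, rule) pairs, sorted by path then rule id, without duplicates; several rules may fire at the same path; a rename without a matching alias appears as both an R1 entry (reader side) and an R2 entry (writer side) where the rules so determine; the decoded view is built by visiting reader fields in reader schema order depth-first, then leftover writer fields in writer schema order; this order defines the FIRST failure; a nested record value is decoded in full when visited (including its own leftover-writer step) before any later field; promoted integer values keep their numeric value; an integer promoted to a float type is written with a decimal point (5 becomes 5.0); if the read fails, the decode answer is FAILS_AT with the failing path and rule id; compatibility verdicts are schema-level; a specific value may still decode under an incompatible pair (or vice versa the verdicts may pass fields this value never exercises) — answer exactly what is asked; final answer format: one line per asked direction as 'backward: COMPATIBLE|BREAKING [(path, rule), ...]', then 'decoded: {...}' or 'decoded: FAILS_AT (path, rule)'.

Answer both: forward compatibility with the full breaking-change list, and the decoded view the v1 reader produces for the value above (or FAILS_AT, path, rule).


forward: COMPATIBLE []; decoded: {"attrs": null, "meta": {"archived": false, "weight": 1.5, "score": 1.5}, "age": 3, "email": "kappa", "retries": 40, "owner": "omega"}

each type pair in Order: writer, then reader
forward for Order (reader v1, writer v2):
  attrs: no writer match
  writer optional, Money -> Money: reader meta maps from writer meta
  writer optional, int32 -> int32: reader age maps from writer id
  writer required, string -> string: reader email maps from writer email
  retries: no writer match
  writer required, string -> string: reader owner maps from writer owner
  writer optional, bool -> bool: reader meta.archived maps from writer meta.archived
  writer optional, float32 -> float32: reader meta.weight maps from writer meta.latitude
  writer optional, float64 -> float64: reader meta.score maps from writer meta.score
  meta.active (writer side), unknown to reader
  => forward verdict for Order: COMPATIBLE, no violations
decode walk for Order under reader schema v1:
  attrs := null (not supplied -> null)
  meta.archived := false
  meta.weight := 1.5 (from writer latitude)
  meta.score := 1.5
  writer meta.active: unmatched, discarded
  age := 3 (from writer id)
  email := "kappa"
  retries := 40 (no value, default fills)
  owner := "omega"
  => decoded: {"attrs": null, "meta": {"archived": false, "weight": 1.5, "score": 1.5}, "age": 3, "email": "kappa", "retries": 40, "owner": "omega"}
ruling out the remaining Order differences:
  removed field attrs from record Order -> fires no rule on Order, leaving the asked answer as it is
  renamed field age to id in record Order (alias age declared on the renamed field) -> fires no rule on Order, leaving the asked answer as it is
  removed field retries from record Order -> fires no rule on Order, leaving the asked answer as it is
  added field active to record Money: optional bool, tag 25 (in v2 it sits last) -> fires no rule on Order, leaving the asked answer as it is
  renamed field weight to latitude in record Money (alias weight declared on the renamed field) -> fires no rule on Order, leaving the asked answer as it is


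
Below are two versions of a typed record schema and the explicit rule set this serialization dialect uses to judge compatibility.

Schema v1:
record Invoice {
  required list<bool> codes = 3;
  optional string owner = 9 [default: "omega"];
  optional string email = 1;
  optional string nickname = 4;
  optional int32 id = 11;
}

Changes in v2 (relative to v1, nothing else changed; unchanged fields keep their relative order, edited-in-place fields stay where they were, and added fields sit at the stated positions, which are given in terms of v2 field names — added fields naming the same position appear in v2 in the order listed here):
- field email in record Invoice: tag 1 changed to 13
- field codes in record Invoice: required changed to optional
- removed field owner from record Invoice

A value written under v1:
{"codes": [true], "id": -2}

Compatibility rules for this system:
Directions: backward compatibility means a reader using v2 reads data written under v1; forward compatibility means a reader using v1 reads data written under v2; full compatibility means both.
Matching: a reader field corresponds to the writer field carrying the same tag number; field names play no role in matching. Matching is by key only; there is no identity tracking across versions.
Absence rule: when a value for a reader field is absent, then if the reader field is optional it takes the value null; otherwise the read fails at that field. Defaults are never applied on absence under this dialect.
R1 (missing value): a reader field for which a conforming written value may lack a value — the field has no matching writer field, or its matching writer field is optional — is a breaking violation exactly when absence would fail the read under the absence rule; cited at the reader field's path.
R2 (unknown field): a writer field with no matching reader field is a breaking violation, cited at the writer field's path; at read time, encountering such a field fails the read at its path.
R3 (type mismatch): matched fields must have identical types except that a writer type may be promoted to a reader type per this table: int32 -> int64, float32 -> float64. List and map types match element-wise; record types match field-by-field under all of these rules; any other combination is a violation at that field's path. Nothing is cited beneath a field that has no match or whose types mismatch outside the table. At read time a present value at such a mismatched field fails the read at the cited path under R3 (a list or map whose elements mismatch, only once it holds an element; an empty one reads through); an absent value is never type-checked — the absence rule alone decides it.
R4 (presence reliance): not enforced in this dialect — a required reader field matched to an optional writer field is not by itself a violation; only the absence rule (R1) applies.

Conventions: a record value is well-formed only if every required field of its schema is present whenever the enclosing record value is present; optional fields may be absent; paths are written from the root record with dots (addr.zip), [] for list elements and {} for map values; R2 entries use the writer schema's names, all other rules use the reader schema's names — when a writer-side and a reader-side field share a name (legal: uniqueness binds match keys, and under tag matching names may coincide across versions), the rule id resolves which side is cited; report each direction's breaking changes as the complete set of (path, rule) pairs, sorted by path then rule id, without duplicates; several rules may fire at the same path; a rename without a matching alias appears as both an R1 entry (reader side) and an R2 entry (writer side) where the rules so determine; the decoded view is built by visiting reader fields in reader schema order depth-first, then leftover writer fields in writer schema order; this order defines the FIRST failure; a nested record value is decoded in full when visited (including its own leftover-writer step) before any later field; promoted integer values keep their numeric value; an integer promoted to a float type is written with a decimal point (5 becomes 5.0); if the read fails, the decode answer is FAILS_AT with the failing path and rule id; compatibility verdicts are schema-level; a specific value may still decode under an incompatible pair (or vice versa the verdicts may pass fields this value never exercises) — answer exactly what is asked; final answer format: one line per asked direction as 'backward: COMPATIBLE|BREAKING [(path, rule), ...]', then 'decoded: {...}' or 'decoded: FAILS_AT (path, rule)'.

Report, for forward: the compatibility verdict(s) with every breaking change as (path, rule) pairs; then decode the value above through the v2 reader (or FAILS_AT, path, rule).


the writer's type comes first in each Invoice pair
checking forward for Invoice: reader v1 against writer v2:
  codes: list<bool> -> list<bool>, writer optional; from codes
  owner: no writer match
  email: no writer match
  nickname: string -> string, writer optional; from nickname
  id: int32 -> int32, writer optional; from id
  leftover writer field: email
  violation R1 at codes
  violation R2 at email
  forward on Invoice therefore BREAKING (2)
decoding the Invoice value with the v2 reader:
  codes := [true]
  email := null (missing; optional => null)
  nickname := null (missing; optional => null)
  id := -2
  => decoded: {"codes": [true], "email": null, "nickname": null, "id": -2}

forward: BREAKING [(codes, R1), (email, R2)]; decoded: {"codes": [true], "email": null, "nickname": null, "id": -2}


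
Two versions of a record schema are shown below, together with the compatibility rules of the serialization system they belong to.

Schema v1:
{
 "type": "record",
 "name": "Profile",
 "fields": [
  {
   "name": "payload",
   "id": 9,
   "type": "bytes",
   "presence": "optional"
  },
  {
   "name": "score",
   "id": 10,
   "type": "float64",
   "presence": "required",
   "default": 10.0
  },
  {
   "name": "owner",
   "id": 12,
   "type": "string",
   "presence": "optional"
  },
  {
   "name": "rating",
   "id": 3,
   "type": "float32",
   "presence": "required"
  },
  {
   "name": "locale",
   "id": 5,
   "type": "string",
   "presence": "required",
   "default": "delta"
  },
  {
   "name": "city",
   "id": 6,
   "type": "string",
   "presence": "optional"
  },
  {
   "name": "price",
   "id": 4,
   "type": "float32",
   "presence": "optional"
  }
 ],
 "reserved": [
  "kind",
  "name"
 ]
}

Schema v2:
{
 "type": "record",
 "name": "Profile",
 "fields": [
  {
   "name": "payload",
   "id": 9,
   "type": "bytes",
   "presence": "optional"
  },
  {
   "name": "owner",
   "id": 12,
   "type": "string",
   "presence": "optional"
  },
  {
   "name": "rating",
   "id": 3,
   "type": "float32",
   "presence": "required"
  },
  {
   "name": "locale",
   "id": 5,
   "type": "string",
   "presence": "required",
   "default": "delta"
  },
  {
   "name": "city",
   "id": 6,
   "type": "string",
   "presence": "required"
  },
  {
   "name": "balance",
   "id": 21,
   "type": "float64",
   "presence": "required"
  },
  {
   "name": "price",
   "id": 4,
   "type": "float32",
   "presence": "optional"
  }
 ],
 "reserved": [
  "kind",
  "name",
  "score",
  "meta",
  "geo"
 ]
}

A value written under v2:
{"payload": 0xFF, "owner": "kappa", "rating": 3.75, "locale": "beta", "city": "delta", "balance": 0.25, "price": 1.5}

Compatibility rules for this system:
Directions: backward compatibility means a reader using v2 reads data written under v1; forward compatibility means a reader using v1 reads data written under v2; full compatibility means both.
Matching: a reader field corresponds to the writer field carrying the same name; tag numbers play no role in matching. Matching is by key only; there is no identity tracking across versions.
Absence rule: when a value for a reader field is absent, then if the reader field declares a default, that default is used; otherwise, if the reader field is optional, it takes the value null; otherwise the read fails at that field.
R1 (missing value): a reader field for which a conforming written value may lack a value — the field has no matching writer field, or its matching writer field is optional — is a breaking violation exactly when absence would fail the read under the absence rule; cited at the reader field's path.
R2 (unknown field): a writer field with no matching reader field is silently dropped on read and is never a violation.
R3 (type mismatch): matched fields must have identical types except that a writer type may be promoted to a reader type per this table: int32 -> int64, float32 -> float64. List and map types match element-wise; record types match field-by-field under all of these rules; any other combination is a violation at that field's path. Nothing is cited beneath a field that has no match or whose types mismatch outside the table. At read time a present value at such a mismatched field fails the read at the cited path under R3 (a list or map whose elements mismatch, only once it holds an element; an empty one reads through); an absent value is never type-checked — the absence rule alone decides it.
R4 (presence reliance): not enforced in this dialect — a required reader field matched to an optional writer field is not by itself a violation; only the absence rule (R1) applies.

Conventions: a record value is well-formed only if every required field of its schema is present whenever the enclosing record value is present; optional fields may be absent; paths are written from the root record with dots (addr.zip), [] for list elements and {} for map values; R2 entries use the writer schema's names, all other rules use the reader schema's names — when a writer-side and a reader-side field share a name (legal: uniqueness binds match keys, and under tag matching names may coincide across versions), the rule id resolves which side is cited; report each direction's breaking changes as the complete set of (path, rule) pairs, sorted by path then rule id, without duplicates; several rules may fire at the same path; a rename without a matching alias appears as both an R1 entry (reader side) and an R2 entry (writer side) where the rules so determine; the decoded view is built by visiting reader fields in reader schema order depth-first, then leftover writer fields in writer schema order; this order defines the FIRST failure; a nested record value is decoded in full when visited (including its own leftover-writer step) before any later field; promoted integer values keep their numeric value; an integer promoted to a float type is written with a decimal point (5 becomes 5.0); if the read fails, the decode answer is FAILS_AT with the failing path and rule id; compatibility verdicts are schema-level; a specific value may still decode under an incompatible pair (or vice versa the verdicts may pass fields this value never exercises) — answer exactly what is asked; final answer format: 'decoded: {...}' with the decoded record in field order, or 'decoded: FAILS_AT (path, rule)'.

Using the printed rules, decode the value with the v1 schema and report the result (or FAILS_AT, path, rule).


the writer's type comes first in each Profile pair
decode walk for Profile under reader schema v1:
  payload := 0xFF
  score := 10.0 (absent -> default)
  owner := "kappa"
  rating := 3.75
  locale := "beta"
  city := "delta"
  price := 1.5
  writer balance: unknown -> dropped
  => decoded: {"payload": 0xFF, "score": 10.0, "owner": "kappa", "rating": 3.75, "locale": "beta", "city": "delta", "price": 1.5}
ruling out the remaining Profile differences:
  removed field score from record Profile (its key "score" joins the reserved list) -> triggers nothing under the printed rules; the Profile answer is the same either way
  field city in record Profile: optional changed to required -> a verdict-level change on Profile — the shown value reads the same
  added field balance to record Profile: required float64, tag 21 (in v2 it sits immediately before price) -> a verdict-level change on Profile — the shown value reads the same

decoded: {"payload": 0xFF, "score": 10.0, "owner": "kappa", "rating": 3.75, "locale": "beta", "city": "delta", "price": 1.5}


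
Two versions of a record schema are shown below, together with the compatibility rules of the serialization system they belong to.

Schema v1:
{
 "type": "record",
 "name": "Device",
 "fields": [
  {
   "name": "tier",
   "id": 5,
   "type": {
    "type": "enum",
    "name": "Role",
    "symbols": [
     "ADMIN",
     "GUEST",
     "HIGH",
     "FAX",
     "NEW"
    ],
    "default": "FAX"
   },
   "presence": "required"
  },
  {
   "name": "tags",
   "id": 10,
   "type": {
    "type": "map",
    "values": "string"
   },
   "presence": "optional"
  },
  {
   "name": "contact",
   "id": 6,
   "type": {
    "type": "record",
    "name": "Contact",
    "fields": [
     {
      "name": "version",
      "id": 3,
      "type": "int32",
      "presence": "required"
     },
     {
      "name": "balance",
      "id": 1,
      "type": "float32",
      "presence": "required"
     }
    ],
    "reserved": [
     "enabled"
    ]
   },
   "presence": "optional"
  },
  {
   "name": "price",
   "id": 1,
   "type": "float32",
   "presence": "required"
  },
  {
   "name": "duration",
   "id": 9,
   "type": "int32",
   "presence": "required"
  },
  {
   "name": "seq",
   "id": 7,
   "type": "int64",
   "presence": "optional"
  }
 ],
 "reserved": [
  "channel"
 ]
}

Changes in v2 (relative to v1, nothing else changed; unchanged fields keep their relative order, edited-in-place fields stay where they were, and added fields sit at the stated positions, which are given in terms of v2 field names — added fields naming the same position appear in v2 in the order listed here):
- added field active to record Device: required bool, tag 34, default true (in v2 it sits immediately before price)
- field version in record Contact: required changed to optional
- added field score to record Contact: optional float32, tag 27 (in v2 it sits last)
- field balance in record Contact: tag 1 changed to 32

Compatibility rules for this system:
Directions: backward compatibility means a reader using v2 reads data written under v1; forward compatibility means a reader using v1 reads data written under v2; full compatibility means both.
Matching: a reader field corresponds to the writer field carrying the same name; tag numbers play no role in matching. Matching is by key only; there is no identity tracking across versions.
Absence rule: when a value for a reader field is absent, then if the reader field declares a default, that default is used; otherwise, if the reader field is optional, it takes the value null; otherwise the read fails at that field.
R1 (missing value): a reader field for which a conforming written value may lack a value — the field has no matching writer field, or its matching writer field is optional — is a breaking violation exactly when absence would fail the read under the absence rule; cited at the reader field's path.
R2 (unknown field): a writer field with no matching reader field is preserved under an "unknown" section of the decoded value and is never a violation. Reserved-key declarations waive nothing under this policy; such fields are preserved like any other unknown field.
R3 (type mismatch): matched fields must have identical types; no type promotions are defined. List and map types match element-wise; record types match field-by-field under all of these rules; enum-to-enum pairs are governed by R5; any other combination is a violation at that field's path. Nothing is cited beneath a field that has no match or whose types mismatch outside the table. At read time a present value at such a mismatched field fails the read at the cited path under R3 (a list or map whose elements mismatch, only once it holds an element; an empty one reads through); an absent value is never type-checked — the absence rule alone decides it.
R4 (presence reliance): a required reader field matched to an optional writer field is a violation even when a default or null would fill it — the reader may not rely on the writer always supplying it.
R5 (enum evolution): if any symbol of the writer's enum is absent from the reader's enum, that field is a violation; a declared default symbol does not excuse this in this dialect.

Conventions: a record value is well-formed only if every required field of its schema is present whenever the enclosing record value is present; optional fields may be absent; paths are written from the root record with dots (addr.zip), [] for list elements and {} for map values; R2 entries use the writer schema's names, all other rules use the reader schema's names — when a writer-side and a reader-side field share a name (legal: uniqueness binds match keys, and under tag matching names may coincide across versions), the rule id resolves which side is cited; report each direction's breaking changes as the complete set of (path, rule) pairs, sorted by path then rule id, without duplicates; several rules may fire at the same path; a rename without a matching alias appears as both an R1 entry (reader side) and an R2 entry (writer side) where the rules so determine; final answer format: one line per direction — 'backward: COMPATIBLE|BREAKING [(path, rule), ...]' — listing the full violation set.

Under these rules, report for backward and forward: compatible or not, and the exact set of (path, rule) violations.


backward: COMPATIBLE []; forward: BREAKING [(contact.version, R1), (contact.version, R4)]

the writer's type comes first in each Device pair
backward on Device — v2 reading data written by v1:
  writer required, Role -> Role: reader tier maps from writer tier
  writer optional, map<string, string> -> map<string, string>: reader tags maps from writer tags
  writer optional, Contact -> Contact: reader contact maps from writer contact
  no writer field matches reader active
  writer required, float32 -> float32: reader price maps from writer price
  writer required, int32 -> int32: reader duration maps from writer duration
  writer optional, int64 -> int64: reader seq maps from writer seq
  writer required, int32 -> int32: reader contact.version maps from writer contact.version
  writer required, float32 -> float32: reader contact.balance maps from writer contact.balance
  no writer field matches reader contact.score
  => backward: COMPATIBLE
forward on Device — v1 reading data written by v2:
  writer required, Role -> Role: reader tier maps from writer tier
  writer optional, map<string, string> -> map<string, string>: reader tags maps from writer tags
  writer optional, Contact -> Contact: reader contact maps from writer contact
  writer required, float32 -> float32: reader price maps from writer price
  writer required, int32 -> int32: reader duration maps from writer duration
  writer optional, int64 -> int64: reader seq maps from writer seq
  writer active: unknown to reader
  writer optional, int32 -> int32: reader contact.version maps from writer contact.version
  writer required, float32 -> float32: reader contact.balance maps from writer contact.balance
  writer contact.score: unknown to reader
  breaking: (contact.version, R1)
  breaking: (contact.version, R4)
  => forward verdict for Device: BREAKING, 2 violation(s)


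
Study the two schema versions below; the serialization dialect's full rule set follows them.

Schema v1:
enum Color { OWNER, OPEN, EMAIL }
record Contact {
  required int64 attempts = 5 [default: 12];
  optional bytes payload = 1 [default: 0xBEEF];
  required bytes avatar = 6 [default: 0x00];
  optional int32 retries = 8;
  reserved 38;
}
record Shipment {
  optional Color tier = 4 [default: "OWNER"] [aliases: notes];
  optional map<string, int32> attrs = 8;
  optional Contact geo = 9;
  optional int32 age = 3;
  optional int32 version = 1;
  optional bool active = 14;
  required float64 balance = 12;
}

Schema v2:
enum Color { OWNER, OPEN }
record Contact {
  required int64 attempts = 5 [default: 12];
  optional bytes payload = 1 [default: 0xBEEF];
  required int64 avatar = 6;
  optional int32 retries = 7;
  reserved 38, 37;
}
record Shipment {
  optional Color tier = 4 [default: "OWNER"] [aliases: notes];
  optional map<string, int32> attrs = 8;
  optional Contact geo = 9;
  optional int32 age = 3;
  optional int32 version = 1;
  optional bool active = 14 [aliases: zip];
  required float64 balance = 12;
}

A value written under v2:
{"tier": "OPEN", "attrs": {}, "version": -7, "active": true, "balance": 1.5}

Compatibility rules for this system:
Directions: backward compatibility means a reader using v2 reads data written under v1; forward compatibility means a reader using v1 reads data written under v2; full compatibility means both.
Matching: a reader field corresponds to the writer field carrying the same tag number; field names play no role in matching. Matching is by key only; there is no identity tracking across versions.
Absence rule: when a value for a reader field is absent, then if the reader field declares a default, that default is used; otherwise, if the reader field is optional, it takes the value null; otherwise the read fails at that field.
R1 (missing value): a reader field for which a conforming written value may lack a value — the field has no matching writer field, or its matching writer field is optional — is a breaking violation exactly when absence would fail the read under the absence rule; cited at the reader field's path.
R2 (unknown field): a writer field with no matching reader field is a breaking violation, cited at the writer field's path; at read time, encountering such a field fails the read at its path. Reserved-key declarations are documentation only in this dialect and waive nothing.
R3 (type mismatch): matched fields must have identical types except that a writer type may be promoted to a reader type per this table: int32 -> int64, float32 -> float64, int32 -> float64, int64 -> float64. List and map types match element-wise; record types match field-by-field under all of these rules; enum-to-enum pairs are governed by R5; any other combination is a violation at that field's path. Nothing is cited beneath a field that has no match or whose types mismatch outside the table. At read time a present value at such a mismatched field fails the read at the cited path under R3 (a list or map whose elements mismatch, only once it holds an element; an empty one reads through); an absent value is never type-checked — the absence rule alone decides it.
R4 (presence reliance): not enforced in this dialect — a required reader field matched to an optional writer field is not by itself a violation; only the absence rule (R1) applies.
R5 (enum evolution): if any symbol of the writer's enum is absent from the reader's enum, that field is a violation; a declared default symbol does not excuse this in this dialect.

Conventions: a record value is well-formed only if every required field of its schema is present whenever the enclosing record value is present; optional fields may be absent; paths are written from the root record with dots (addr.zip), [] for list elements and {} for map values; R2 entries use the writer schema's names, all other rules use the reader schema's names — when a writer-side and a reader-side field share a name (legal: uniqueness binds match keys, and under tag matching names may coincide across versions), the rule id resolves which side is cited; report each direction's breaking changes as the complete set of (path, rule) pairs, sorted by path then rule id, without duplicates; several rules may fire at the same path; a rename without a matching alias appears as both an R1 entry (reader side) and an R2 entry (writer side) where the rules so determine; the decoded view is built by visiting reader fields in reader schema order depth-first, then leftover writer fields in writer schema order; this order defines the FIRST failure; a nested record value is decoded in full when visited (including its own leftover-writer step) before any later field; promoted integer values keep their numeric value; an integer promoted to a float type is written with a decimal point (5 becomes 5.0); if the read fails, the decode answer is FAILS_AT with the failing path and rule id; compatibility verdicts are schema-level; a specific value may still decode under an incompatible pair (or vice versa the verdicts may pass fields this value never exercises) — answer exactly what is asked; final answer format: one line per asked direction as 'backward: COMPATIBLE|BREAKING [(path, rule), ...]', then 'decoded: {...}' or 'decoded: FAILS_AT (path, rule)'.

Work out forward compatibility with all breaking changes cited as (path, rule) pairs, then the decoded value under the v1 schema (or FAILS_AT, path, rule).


arrows below run writer -> reader for Shipment
checking forward for Shipment: reader v1 against writer v2:
  tier: paired with writer tier (Color -> Color; writer optional)
  attrs: paired with writer attrs (map<string, int32> -> map<string, int32>; writer optional)
  geo: paired with writer geo (Contact -> Contact; writer optional)
  age: paired with writer age (int32 -> int32; writer optional)
  version: paired with writer version (int32 -> int32; writer optional)
  active: paired with writer active (bool -> bool; writer optional)
  balance: paired with writer balance (float64 -> float64; writer required)
  geo.attempts: paired with writer geo.attempts (int64 -> int64; writer required)
  geo.payload: paired with writer geo.payload (bytes -> bytes; writer optional)
  geo.avatar: paired with writer geo.avatar (int64 -> bytes; writer required)
  geo.retries: no writer match
  leftover writer field: geo.retries
  R3 fires at geo.avatar
  R2 fires at geo.retries
  => forward: BREAKING (2)
decode (reader v1):
  tier := "OPEN"
  attrs := {}
  geo := null (not supplied -> null)
  age := null (not supplied -> null)
  version := -7
  active := true
  balance := 1.5
  => decoded: {"tier": "OPEN", "attrs": {}, "geo": null, "age": null, "version": -7, "active": true, "balance": 1.5}
remaining Shipment differences; none change what is asked:
  enum Color (field tier in record Shipment): symbol EMAIL removed -> matters only for Shipment's backward compatibility — outside the asked direction

forward: BREAKING [(geo.avatar, R3), (geo.retries, R2)]; decoded: {"tier": "OPEN", "attrs": {}, "geo": null, "age": null, "version": -7, "active": true, "balance": 1.5}


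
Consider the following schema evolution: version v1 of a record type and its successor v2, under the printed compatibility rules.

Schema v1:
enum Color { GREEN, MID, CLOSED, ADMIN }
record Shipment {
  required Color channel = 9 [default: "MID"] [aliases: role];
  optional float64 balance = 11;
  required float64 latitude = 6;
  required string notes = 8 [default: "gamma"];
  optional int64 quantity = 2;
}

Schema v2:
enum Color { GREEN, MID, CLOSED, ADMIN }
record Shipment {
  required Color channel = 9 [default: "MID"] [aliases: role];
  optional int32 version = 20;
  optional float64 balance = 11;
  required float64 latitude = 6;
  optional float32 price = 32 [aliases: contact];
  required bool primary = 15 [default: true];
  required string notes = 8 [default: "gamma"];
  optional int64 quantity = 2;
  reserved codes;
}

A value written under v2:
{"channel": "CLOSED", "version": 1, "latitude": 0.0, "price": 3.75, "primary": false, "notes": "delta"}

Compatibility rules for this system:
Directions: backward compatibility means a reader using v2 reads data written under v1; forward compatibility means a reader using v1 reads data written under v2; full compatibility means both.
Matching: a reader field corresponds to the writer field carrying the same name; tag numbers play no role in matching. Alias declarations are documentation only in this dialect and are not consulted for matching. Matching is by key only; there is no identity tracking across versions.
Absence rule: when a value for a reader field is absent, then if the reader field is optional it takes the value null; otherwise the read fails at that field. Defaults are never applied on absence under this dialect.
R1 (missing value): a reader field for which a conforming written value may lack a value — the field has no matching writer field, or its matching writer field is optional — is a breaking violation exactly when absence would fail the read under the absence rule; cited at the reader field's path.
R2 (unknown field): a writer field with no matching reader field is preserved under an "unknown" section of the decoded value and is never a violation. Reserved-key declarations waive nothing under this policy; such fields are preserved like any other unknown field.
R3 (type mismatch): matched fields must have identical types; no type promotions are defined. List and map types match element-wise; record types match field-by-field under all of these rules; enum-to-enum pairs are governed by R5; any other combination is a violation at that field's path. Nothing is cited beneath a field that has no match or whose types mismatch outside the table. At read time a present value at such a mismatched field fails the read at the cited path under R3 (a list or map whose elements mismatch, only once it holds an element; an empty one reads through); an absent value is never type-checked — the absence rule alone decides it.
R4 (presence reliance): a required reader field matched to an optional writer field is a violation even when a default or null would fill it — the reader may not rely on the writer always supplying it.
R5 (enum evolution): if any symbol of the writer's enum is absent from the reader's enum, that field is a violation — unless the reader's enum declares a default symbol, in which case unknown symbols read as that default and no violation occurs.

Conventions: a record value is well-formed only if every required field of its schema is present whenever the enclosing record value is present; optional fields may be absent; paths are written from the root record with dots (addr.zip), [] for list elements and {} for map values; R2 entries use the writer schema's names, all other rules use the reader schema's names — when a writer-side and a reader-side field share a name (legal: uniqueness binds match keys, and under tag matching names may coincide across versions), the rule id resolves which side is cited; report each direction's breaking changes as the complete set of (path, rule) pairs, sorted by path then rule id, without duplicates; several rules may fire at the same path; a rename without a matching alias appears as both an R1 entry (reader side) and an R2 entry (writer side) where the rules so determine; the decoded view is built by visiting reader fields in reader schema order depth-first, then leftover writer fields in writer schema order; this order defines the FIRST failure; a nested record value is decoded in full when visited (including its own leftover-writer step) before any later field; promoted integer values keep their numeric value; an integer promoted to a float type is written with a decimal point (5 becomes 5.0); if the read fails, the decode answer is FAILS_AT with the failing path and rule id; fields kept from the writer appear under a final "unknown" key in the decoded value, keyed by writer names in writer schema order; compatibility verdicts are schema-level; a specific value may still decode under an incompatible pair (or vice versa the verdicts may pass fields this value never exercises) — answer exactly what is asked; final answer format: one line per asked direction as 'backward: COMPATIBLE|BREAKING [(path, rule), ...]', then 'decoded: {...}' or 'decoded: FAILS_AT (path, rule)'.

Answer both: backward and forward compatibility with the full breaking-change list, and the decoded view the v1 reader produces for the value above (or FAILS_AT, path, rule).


the writer's type comes first in each Shipment pair
backward analysis of Shipment with v2 as reader and v1 as writer:
  Color -> Color, writer required: channel aligns to channel
  version has no writer counterpart
  float64 -> float64, writer optional: balance aligns to balance
  float64 -> float64, writer required: latitude aligns to latitude
  price has no writer counterpart
  primary has no writer counterpart
  string -> string, writer required: notes aligns to notes
  int64 -> int64, writer optional: quantity aligns to quantity
  rule R1 violated at primary
  backward on Shipment therefore BREAKING (1)
forward analysis of Shipment with v1 as reader and v2 as writer:
  Color -> Color, writer required: channel aligns to channel
  float64 -> float64, writer optional: balance aligns to balance
  float64 -> float64, writer required: latitude aligns to latitude
  string -> string, writer required: notes aligns to notes
  int64 -> int64, writer optional: quantity aligns to quantity
  writer field version has no reader counterpart
  writer field price has no reader counterpart
  writer field primary has no reader counterpart
  => forward: COMPATIBLE
migrating the Shipment value to v1:
  channel := "CLOSED"
  balance := null (not supplied -> null)
  latitude := 0.0
  notes := "delta"
  quantity := null (not supplied -> null)
  writer version: kept under "unknown"
  writer price: kept under "unknown"
  writer primary: kept under "unknown"
  => decoded: {"channel": "CLOSED", "balance": null, "latitude": 0.0, "notes": "delta", "quantity": null, "unknown": {"version": 1, "price": 3.75, "primary": false}}

backward: BREAKING [(primary, R1)]; forward: COMPATIBLE []; decoded: {"channel": "CLOSED", "balance": null, "latitude": 0.0, "notes": "delta", "quantity": null, "unknown": {"version": 1, "price": 3.75, "primary": false}}
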